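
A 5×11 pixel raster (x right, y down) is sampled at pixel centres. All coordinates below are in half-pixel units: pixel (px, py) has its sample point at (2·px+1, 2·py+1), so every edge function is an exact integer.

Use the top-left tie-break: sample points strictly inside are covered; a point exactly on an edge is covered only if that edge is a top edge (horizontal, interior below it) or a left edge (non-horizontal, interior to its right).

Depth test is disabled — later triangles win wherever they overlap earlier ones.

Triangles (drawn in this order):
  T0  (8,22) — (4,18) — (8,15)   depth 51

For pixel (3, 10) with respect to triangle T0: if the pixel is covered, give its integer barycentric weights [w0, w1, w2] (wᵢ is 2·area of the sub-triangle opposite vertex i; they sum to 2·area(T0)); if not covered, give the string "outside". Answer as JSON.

T0:
  2·area = 28
  edge (8, 22)→(4, 18): d=(-4,-4) top-left  bias=+0
  edge (4, 18)→(8, 15): d=(4,-3) top-left  bias=+0
  edge (8, 15)→(8, 22): d=(0,7) right/bottom  bias=-1
    (0,7)@(1, 15): e=[0,-21,49] → ·  [on edge]
    (1,8)@(3, 17): e=[0,-7,35] → ·  [on edge]
    (3,8)@(7, 17): e=[16,5,7] → #
    (4,8)@(9, 17): e=[24,11,-7] → ·
    (2,9)@(5, 19): e=[0,7,21] → #  [on edge]
    (4,9)@(9, 19): e=[16,19,-7] → ·
    (2,10)@(5, 21): e=[-8,15,21] → ·
    (3,10)@(7, 21): e=[0,21,7] → #  [on edge]
    (4,10)@(9, 21): e=[8,27,-7] → ·
  covered (4 px):
    · · · · ·
    · · · · ·
    · · · · ·
    · · · · ·
    · · · · ·
    · · · · ·
    · · · · ·
    · · · · ·
    · · · # ·
    · · # # ·
    · · · # ·

Result: [21,7,0]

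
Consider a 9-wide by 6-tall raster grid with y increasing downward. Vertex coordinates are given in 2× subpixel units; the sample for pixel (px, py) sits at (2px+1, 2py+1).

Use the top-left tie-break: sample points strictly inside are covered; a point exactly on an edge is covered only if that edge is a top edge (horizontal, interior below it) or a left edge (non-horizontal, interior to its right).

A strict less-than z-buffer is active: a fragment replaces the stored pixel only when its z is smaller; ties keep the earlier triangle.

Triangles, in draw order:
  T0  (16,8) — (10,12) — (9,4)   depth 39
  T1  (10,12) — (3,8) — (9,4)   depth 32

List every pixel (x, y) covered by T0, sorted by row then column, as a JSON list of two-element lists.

T0:
  2·area = 52
  edge (16, 8)→(10, 12): d=(-6,4) right/bottom  bias=-1
  edge (10, 12)→(9, 4): d=(-1,-8) top-left  bias=+0
  edge (9, 4)→(16, 8): d=(7,4) right/bottom  bias=-1
    (5,3)@(11, 7): e=[26,13,13] → #
    (6,3)@(13, 7): e=[18,29,5] → #
    (7,3)@(15, 7): e=[10,45,-3] → ·
    (5,4)@(11, 9): e=[14,11,27] → #
    (7,4)@(15, 9): e=[-2,43,11] → ·
    (5,5)@(11, 11): e=[2,9,41] → #
    (6,5)@(13, 11): e=[-6,25,33] → ·
  covered (5 px):
    · · · · · · · · ·
    · · · · · · · · ·
    · · · · · · · · ·
    · · · · · # # · ·
    · · · · · # # · ·
    · · · · · # · · ·
T1:
  2·area = 52
  edge (10, 12)→(3, 8): d=(-7,-4) top-left  bias=+0
  edge (3, 8)→(9, 4): d=(6,-4) top-left  bias=+0
  edge (9, 4)→(10, 12): d=(1,8) right/bottom  bias=-1
    (4,2)@(9, 5): e=[45,6,1] → #
    (5,2)@(11, 5): e=[53,14,-15] → ·
    (2,3)@(5, 7): e=[15,2,35] → #
    (3,3)@(7, 7): e=[23,10,19] → #
    (5,3)@(11, 7): e=[39,26,-13] → ·
    (2,4)@(5, 9): e=[1,14,37] → #
    (5,4)@(11, 9): e=[25,38,-11] → ·
    (2,5)@(5, 11): e=[-13,26,39] → ·
    (3,5)@(7, 11): e=[-5,34,23] → ·
    (4,5)@(9, 11): e=[3,42,7] → #
    (5,5)@(11, 11): e=[11,50,-9] → ·
  covered (8 px):
    · · · · · · · · ·
    · · · · · · · · ·
    · · · · # · · · ·
    · · # # # · · · ·
    · · # # # · · · ·
    · · · · # · · · ·

Result: [[5,3],[6,3],[5,4],[6,4],[5,5]]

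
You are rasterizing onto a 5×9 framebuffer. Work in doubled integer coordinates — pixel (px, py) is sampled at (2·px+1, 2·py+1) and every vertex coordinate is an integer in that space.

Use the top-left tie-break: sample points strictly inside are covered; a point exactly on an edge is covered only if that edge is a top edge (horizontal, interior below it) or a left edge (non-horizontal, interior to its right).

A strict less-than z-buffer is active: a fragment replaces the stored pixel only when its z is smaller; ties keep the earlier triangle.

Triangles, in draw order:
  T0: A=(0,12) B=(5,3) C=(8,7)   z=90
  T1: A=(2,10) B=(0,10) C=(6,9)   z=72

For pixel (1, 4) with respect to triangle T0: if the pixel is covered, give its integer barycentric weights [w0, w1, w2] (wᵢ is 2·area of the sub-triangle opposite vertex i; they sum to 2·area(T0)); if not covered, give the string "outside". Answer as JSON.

T0:
  2·area = 47
  edge (0, 12)→(5, 3): d=(5,-9) top-left  bias=+0
  edge (5, 3)→(8, 7): d=(3,4) right/bottom  bias=-1
  edge (8, 7)→(0, 12): d=(-8,5) right/bottom  bias=-1
    (2,1)@(5, 3): e=[0,0,47] → ·  [on edge]
    (2,2)@(5, 5): e=[10,6,31] → █
    (3,2)@(7, 5): e=[28,-2,21] → ·
    (1,3)@(3, 7): e=[2,20,25] → █
    (3,3)@(7, 7): e=[38,4,5] → █
    (4,3)@(9, 7): e=[56,-4,-5] → ·
    (1,4)@(3, 9): e=[12,26,9] → █
    (2,4)@(5, 9): e=[30,18,-1] → ·
    (3,4)@(7, 9): e=[48,10,-11] → ·
    (0,5)@(1, 11): e=[4,40,3] → █
    (1,5)@(3, 11): e=[22,32,-7] → ·
    (0,6)@(1, 13): e=[14,46,-13] → ·
  covered (6 px):
    · · · · ·
    · · · · ·
    · · █ · ·
    · █ █ █ ·
    · █ · · ·
    █ · · · ·
    · · · · ·
    · · · · ·
    · · · · ·
T1:
  2·area = 2
  edge (2, 10)→(0, 10): d=(-2,0) right/bottom  bias=-1
  edge (0, 10)→(6, 9): d=(6,-1) top-left  bias=+0
  edge (6, 9)→(2, 10): d=(-4,1) right/bottom  bias=-1
  covered (0 px):
    · · · · ·
    · · · · ·
    · · · · ·
    · · · · ·
    · · · · ·
    · · · · ·
    · · · · ·
    · · · · ·
    · · · · ·

Final: [26,9,12]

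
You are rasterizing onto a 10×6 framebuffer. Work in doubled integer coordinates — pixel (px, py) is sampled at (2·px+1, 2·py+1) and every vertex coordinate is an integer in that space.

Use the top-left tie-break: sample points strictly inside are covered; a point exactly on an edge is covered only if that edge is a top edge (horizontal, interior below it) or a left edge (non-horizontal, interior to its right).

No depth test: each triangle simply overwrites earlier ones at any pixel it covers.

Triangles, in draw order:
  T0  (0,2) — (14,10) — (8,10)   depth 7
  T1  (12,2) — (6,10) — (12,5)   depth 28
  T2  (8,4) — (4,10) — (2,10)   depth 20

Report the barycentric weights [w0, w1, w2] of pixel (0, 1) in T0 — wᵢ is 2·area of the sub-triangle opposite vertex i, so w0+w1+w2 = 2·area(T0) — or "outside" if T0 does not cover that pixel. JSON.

T0:
  2·area = 48
  edge (0, 2)→(14, 10): d=(14,8) right/bottom  bias=-1
  edge (14, 10)→(8, 10): d=(-6,0) right/bottom  bias=-1
  edge (8, 10)→(0, 2): d=(-8,-8) top-left  bias=+0
    (0,1)@(1, 3): e=[6,42,0] → X  [on edge]
    (1,1)@(3, 3): e=[-10,42,16] → .
    (0,2)@(1, 5): e=[34,30,-16] → .
    (1,2)@(3, 5): e=[18,30,0] → X  [on edge]
    (2,2)@(5, 5): e=[2,30,16] → X
    (3,2)@(7, 5): e=[-14,30,32] → .
    (1,3)@(3, 7): e=[46,18,-16] → .
    (2,3)@(5, 7): e=[30,18,0] → X  [on edge]
    (3,3)@(7, 7): e=[14,18,16] → X
    (4,3)@(9, 7): e=[-2,18,32] → .
    (2,4)@(5, 9): e=[58,6,-16] → .
    (3,4)@(7, 9): e=[42,6,0] → X  [on edge]
    (4,5)@(9, 11): e=[54,-6,0] → .  [on edge]
  covered (8 px):
    . . . . . . . . . .
    X . . . . . . . . .
    . X X . . . . . . .
    . . X X . . . . . .
    . . . X X X . . . .
    . . . . . . . . . .
T1:
  2·area = 18  (B↔C swapped to make it positive)
  edge (12, 2)→(12, 5): d=(0,3) right/bottom  bias=-1
  edge (12, 5)→(6, 10): d=(-6,5) right/bottom  bias=-1
  edge (6, 10)→(12, 2): d=(6,-8) top-left  bias=+0
    (5,2)@(11, 5): e=[3,5,10] → X
    (6,2)@(13, 5): e=[-3,-5,26] → .
    (4,3)@(9, 7): e=[9,3,6] → X
    (5,3)@(11, 7): e=[3,-7,22] → .
    (3,4)@(7, 9): e=[15,1,2] → X
    (4,4)@(9, 9): e=[9,-9,18] → .
    (3,5)@(7, 11): e=[15,-11,14] → .
  covered (3 px):
    . . . . . . . . . .
    . . . . . . . . . .
    . . . . . X . . . .
    . . . . X . . . . .
    . . . X . . . . . .
    . . . . . . . . . .
T2:
  2·area = 12
  edge (8, 4)→(4, 10): d=(-4,6) right/bottom  bias=-1
  edge (4, 10)→(2, 10): d=(-2,0) right/bottom  bias=-1
  edge (2, 10)→(8, 4): d=(6,-6) top-left  bias=+0
    (5,0)@(11, 1): e=[-6,18,0] → .  [on edge]
    (4,1)@(9, 3): e=[-2,14,0] → .  [on edge]
    (3,2)@(7, 5): e=[2,10,0] → X  [on edge]
    (4,2)@(9, 5): e=[-10,10,12] → .
    (2,3)@(5, 7): e=[6,6,0] → X  [on edge]
    (3,3)@(7, 7): e=[-6,6,12] → .
    (1,4)@(3, 9): e=[10,2,0] → X  [on edge]
    (2,4)@(5, 9): e=[-2,2,12] → .
    (0,5)@(1, 11): e=[14,-2,0] → .  [on edge]
    (1,5)@(3, 11): e=[2,-2,12] → .
  covered (3 px):
    . . . . . . . . . .
    . . . . . . . . . .
    . . . X . . . . . .
    . . X . . . . . . .
    . X . . . . . . . .
    . . . . . . . . . .

Final: [42,0,6]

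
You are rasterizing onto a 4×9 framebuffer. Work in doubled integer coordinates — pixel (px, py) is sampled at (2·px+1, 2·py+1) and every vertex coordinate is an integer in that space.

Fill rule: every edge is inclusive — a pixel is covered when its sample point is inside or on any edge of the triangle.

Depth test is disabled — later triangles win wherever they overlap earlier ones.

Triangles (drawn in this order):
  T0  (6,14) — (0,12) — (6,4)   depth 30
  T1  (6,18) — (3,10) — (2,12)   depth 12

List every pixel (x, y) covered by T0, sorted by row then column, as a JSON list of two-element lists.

T0:
  2·area = 60
  edge (6, 14)→(0, 12): d=(-6,-2) inclusive
  edge (0, 12)→(6, 4): d=(6,-8) inclusive
  edge (6, 4)→(6, 14): d=(0,10) inclusive
    (2,3)@(5, 7): e=[40,10,10] → X
    (3,3)@(7, 7): e=[44,26,-10] → .
    (1,4)@(3, 9): e=[24,6,30] → X
    (3,4)@(7, 9): e=[32,38,-10] → .
    (0,5)@(1, 11): e=[8,2,50] → X
    (3,5)@(7, 11): e=[20,50,-10] → .
    (0,6)@(1, 13): e=[-4,14,50] → .
    (1,6)@(3, 13): e=[0,30,30] → X  [on edge]
    (3,6)@(7, 13): e=[8,62,-10] → .
    (1,7)@(3, 15): e=[-12,42,30] → .
    (2,7)@(5, 15): e=[-8,58,10] → .
  covered (8 px):
    . . . .
    . . . .
    . . . .
    . . X .
    . X X .
    X X X .
    . X X .
    . . . .
    . . . .
T1:
  2·area = 14  (B↔C swapped to make it positive)
  edge (6, 18)→(2, 12): d=(-4,-6) inclusive
  edge (2, 12)→(3, 10): d=(1,-2) inclusive
  edge (3, 10)→(6, 18): d=(3,8) inclusive
    (1,5)@(3, 11): e=[10,1,3] → X
    (2,5)@(5, 11): e=[22,5,-13] → .
    (1,6)@(3, 13): e=[2,3,9] → X
    (2,6)@(5, 13): e=[14,7,-7] → .
    (1,7)@(3, 15): e=[-6,5,15] → .
  covered (2 px):
    . . . .
    . . . .
    . . . .
    . . . .
    . . . .
    . X . .
    . X . .
    . . . .
    . . . .

Answer: [[2,3],[1,4],[2,4],[0,5],[1,5],[2,5],[1,6],[2,6]]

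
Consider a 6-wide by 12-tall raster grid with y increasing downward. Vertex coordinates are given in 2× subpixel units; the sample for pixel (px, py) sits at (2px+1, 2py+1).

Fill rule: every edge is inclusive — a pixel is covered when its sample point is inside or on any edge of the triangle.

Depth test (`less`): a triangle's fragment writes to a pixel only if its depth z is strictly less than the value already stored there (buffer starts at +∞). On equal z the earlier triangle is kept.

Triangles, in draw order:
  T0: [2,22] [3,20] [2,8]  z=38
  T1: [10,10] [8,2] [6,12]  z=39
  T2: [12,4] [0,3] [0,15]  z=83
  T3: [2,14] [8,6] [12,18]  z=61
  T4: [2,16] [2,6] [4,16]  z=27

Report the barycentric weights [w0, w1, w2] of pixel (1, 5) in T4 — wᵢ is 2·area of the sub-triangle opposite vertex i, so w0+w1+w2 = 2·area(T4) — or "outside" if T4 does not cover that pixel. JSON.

T0:
  2·area = 14  (B↔C swapped to make it positive)
  edge (2, 22)→(2, 8): d=(0,-14) inclusive
  edge (2, 8)→(3, 20): d=(1,12) inclusive
  edge (3, 20)→(2, 22): d=(-1,2) inclusive
  covered (0 px):
    · · · · · ·
    · · · · · ·
    · · · · · ·
    · · · · · ·
    · · · · · ·
    · · · · · ·
    · · · · · ·
    · · · · · ·
    · · · · · ·
    · · · · · ·
    · · · · · ·
    · · · · · ·
T1:
  2·area = 36  (B↔C swapped to make it positive)
  edge (10, 10)→(6, 12): d=(-4,2) inclusive
  edge (6, 12)→(8, 2): d=(2,-10) inclusive
  edge (8, 2)→(10, 10): d=(2,8) inclusive
    (3,3)@(7, 7): e=[18,0,18] → █  [on edge]
    (4,3)@(9, 7): e=[14,20,2] → █
    (5,3)@(11, 7): e=[10,40,-14] → ·
    (3,4)@(7, 9): e=[10,4,22] → █
    (5,4)@(11, 9): e=[2,44,-10] → ·
    (3,5)@(7, 11): e=[2,8,26] → █
    (4,5)@(9, 11): e=[-2,28,10] → ·
    (3,6)@(7, 13): e=[-6,12,30] → ·
    (2,8)@(5, 17): e=[-18,0,54] → ·  [on edge]
  covered (5 px):
    · · · · · ·
    · · · · · ·
    · · · · · ·
    · · · █ █ ·
    · · · █ █ ·
    · · · █ · ·
    · · · · · ·
    · · · · · ·
    · · · · · ·
    · · · · · ·
    · · · · · ·
    · · · · · ·
T2:
  2·area = 144  (B↔C swapped to make it positive)
  edge (12, 4)→(0, 15): d=(-12,11) inclusive
  edge (0, 15)→(0, 3): d=(0,-12) inclusive
  edge (0, 3)→(12, 4): d=(12,1) inclusive
    (0,2)@(1, 5): e=[109,12,23] → █
    (1,2)@(3, 5): e=[87,36,21] → █
    (2,2)@(5, 5): e=[65,60,19] → █
    (3,2)@(7, 5): e=[43,84,17] → █
    (4,2)@(9, 5): e=[21,108,15] → █
    (5,2)@(11, 5): e=[-1,132,13] → ·
    (0,3)@(1, 7): e=[85,12,47] → █
    (4,3)@(9, 7): e=[-3,108,39] → ·
    (0,4)@(1, 9): e=[61,12,71] → █
    (3,4)@(7, 9): e=[-5,84,65] → ·
    (0,5)@(1, 11): e=[37,12,95] → █
    (2,5)@(5, 11): e=[-7,60,91] → ·
  covered (15 px):
    · · · · · ·
    · · · · · ·
    █ █ █ █ █ ·
    █ █ █ █ · ·
    █ █ █ · · ·
    █ █ · · · ·
    █ · · · · ·
    · · · · · ·
    · · · · · ·
    · · · · · ·
    · · · · · ·
    · · · · · ·
T3:
  2·area = 104
  edge (2, 14)→(8, 6): d=(6,-8) inclusive
  edge (8, 6)→(12, 18): d=(4,12) inclusive
  edge (12, 18)→(2, 14): d=(-10,-4) inclusive
    (3,1)@(7, 3): e=[-26,0,130] → ·  [on edge]
    (3,4)@(7, 9): e=[10,24,70] → █
    (4,4)@(9, 9): e=[26,0,78] → █  [on edge]
    (5,4)@(11, 9): e=[42,-24,86] → ·
    (2,5)@(5, 11): e=[6,56,42] → █
    (5,5)@(11, 11): e=[54,-16,66] → ·
    (1,6)@(3, 13): e=[2,88,14] → █
    (5,6)@(11, 13): e=[66,-8,46] → ·
    (1,7)@(3, 15): e=[14,96,-6] → ·
    (2,7)@(5, 15): e=[30,72,2] → █
    (5,7)@(11, 15): e=[78,0,26] → █  [on edge]
    (2,8)@(5, 17): e=[42,80,-18] → ·
  covered (14 px):
    · · · · · ·
    · · · · · ·
    · · · · · ·
    · · · · · ·
    · · · █ █ ·
    · · █ █ █ ·
    · █ █ █ █ ·
    · · █ █ █ █
    · · · · · █
    · · · · · ·
    · · · · · ·
    · · · · · ·
T4:
  2·area = 20
  edge (2, 16)→(2, 6): d=(0,-10) inclusive
  edge (2, 6)→(4, 16): d=(2,10) inclusive
  edge (4, 16)→(2, 16): d=(-2,0) inclusive
    (0,0)@(1, 1): e=[-10,0,30] → ·  [on edge]
    (1,5)@(3, 11): e=[10,0,10] → █  [on edge]
    (2,5)@(5, 11): e=[30,-20,10] → ·
    (1,6)@(3, 13): e=[10,4,6] → █
    (2,6)@(5, 13): e=[30,-16,6] → ·
    (1,7)@(3, 15): e=[10,8,2] → █
    (2,7)@(5, 15): e=[30,-12,2] → ·
    (1,8)@(3, 17): e=[10,12,-2] → ·
    (2,10)@(5, 21): e=[30,0,-10] → ·  [on edge]
  covered (3 px):
    · · · · · ·
    · · · · · ·
    · · · · · ·
    · · · · · ·
    · · · · · ·
    · █ · · · ·
    · █ · · · ·
    · █ · · · ·
    · · · · · ·
    · · · · · ·
    · · · · · ·
    · · · · · ·

Answer: [0,10,10]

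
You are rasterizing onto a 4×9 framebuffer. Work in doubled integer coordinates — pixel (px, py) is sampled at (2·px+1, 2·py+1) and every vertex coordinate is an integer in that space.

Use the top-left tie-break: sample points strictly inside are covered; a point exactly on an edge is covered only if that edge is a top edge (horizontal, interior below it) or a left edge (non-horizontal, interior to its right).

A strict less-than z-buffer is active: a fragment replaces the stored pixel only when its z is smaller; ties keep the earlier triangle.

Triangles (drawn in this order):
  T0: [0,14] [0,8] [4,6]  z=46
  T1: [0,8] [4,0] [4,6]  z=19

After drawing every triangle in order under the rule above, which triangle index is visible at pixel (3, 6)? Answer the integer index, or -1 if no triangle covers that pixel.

T0:
  2·area = 24
  edge (0, 14)→(0, 8): d=(0,-6) top-left  bias=+0
  edge (0, 8)→(4, 6): d=(4,-2) top-left  bias=+0
  edge (4, 6)→(0, 14): d=(-4,8) right/bottom  bias=-1
    (1,3)@(3, 7): e=[18,2,4] → #
    (2,3)@(5, 7): e=[30,6,-12] → ·
    (0,4)@(1, 9): e=[6,6,12] → #
    (1,4)@(3, 9): e=[18,10,-4] → ·
    (0,5)@(1, 11): e=[6,14,4] → #
    (1,5)@(3, 11): e=[18,18,-12] → ·
    (0,6)@(1, 13): e=[6,22,-4] → ·
  covered (3 px):
    · · · ·
    · · · ·
    · · · ·
    · # · ·
    # · · ·
    # · · ·
    · · · ·
    · · · ·
    · · · ·
T1:
  2·area = 24
  edge (0, 8)→(4, 0): d=(4,-8) top-left  bias=+0
  edge (4, 0)→(4, 6): d=(0,6) right/bottom  bias=-1
  edge (4, 6)→(0, 8): d=(-4,2) right/bottom  bias=-1
    (1,1)@(3, 3): e=[4,6,14] → #
    (2,1)@(5, 3): e=[20,-6,10] → ·
    (1,2)@(3, 5): e=[12,6,6] → #
    (2,2)@(5, 5): e=[28,-6,2] → ·
    (0,3)@(1, 7): e=[4,18,2] → #
    (1,3)@(3, 7): e=[20,6,-2] → ·
    (0,4)@(1, 9): e=[12,18,-6] → ·
  covered (3 px):
    · · · ·
    · # · ·
    · # · ·
    # · · ·
    · · · ·
    · · · ·
    · · · ·
    · · · ·
    · · · ·

Z-buffer (winner per pixel, '.' = empty):
  . . . .
  . 1 . .
  . 1 . .
  1 0 . .
  0 . . .
  0 . . .
  . . . .
  . . . .
  . . . .

Final: -1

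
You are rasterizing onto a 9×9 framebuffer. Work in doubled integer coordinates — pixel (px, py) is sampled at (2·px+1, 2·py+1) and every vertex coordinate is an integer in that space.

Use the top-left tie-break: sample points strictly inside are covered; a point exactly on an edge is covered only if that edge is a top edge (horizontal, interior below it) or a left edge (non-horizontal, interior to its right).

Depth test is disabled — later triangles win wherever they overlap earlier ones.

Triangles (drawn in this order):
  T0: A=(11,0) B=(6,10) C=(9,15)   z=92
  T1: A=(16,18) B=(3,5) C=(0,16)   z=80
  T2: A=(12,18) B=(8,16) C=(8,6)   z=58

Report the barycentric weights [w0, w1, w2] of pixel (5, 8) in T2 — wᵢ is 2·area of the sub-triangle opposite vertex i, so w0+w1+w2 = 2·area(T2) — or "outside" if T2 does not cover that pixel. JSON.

T0:
  2·area = 55  (B↔C swapped to make it positive)
  edge (11, 0)→(9, 15): d=(-2,15) right/bottom  bias=-1
  edge (9, 15)→(6, 10): d=(-3,-5) top-left  bias=+0
  edge (6, 10)→(11, 0): d=(5,-10) top-left  bias=+0
    (1,2)@(3, 5): e=[110,0,-55] → .  [on edge]
    (4,2)@(9, 5): e=[20,30,5] → X
    (5,2)@(11, 5): e=[-10,40,25] → .
    (4,3)@(9, 7): e=[16,24,15] → X
    (5,3)@(11, 7): e=[-14,34,35] → .
    (3,4)@(7, 9): e=[42,8,5] → X
    (5,4)@(11, 9): e=[-18,28,45] → .
    (3,5)@(7, 11): e=[38,2,15] → X
    (5,5)@(11, 11): e=[-22,22,55] → .
    (3,6)@(7, 13): e=[34,-4,25] → .
    (4,6)@(9, 13): e=[4,6,45] → X
    (5,6)@(11, 13): e=[-26,16,65] → .
    (4,7)@(9, 15): e=[0,0,55] → .  [on edge]
  covered (7 px):
    . . . . . . . . .
    . . . . . . . . .
    . . . . X . . . .
    . . . . X . . . .
    . . . X X . . . .
    . . . X X . . . .
    . . . . X . . . .
    . . . . . . . . .
    . . . . . . . . .
T1:
  2·area = 182  (B↔C swapped to make it positive)
  edge (16, 18)→(0, 16): d=(-16,-2) top-left  bias=+0
  edge (0, 16)→(3, 5): d=(3,-11) top-left  bias=+0
  edge (3, 5)→(16, 18): d=(13,13) right/bottom  bias=-1
    (0,1)@(1, 3): e=[210,-28,0] → .  [on edge]
    (1,2)@(3, 5): e=[182,0,0] → .  [on edge]
    (1,3)@(3, 7): e=[150,6,26] → X
    (2,3)@(5, 7): e=[154,28,0] → .  [on edge]
    (1,4)@(3, 9): e=[118,12,52] → X
    (2,4)@(5, 9): e=[122,34,26] → X
    (3,4)@(7, 9): e=[126,56,0] → .  [on edge]
    (1,5)@(3, 11): e=[86,18,78] → X
    (3,5)@(7, 11): e=[94,62,26] → X
    (4,5)@(9, 11): e=[98,84,0] → .  [on edge]
    (0,6)@(1, 13): e=[50,2,130] → X
    (4,6)@(9, 13): e=[66,90,26] → X
    (5,6)@(11, 13): e=[70,112,0] → .  [on edge]
    (6,7)@(13, 15): e=[42,140,0] → .  [on edge]
    (7,8)@(15, 17): e=[14,168,0] → .  [on edge]
  covered (20 px):
    . . . . . . . . .
    . . . . . . . . .
    . . . . . . . . .
    . X . . . . . . .
    . X X . . . . . .
    . X X X . . . . .
    X X X X X . . . .
    X X X X X X . . .
    . . . . X X X . .
T2:
  2·area = 40
  edge (12, 18)→(8, 16): d=(-4,-2) top-left  bias=+0
  edge (8, 16)→(8, 6): d=(0,-10) top-left  bias=+0
  edge (8, 6)→(12, 18): d=(4,12) right/bottom  bias=-1
    (3,1)@(7, 3): e=[50,-10,0] → .  [on edge]
    (4,4)@(9, 9): e=[30,10,0] → .  [on edge]
    (4,5)@(9, 11): e=[22,10,8] → X
    (5,5)@(11, 11): e=[26,30,-16] → .
    (4,6)@(9, 13): e=[14,10,16] → X
    (5,6)@(11, 13): e=[18,30,-8] → .
    (4,7)@(9, 15): e=[6,10,24] → X
    (5,7)@(11, 15): e=[10,30,0] → .  [on edge]
    (4,8)@(9, 17): e=[-2,10,32] → .
    (5,8)@(11, 17): e=[2,30,8] → X
    (6,8)@(13, 17): e=[6,50,-16] → .
  covered (4 px):
    . . . . . . . . .
    . . . . . . . . .
    . . . . . . . . .
    . . . . . . . . .
    . . . . . . . . .
    . . . . X . . . .
    . . . . X . . . .
    . . . . X . . . .
    . . . . . X . . .

Final: [30,8,2]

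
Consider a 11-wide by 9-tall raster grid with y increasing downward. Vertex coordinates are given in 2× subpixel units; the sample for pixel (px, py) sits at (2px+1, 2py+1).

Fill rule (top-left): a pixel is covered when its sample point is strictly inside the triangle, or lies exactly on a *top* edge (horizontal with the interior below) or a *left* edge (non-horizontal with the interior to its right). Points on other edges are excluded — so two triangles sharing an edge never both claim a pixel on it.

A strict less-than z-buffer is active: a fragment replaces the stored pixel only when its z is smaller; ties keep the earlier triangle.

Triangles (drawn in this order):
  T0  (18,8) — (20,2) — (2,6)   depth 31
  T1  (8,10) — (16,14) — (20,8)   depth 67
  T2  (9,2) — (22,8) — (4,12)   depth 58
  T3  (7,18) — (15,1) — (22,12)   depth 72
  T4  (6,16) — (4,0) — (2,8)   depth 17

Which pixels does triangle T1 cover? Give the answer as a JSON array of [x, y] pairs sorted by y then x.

T0:
  2·area = 100  (B↔C swapped to make it positive)
  edge (18, 8)→(2, 6): d=(-16,-2) top-left  bias=+0
  edge (2, 6)→(20, 2): d=(18,-4) top-left  bias=+0
  edge (20, 2)→(18, 8): d=(-2,6) right/bottom  bias=-1
    (8,1)@(17, 3): e=[78,6,16] → #
    (9,1)@(19, 3): e=[82,14,4] → #
    (10,1)@(21, 3): e=[86,22,-8] → ·
    (3,2)@(7, 5): e=[26,2,72] → #
    (4,2)@(9, 5): e=[30,10,60] → #
    (5,2)@(11, 5): e=[34,18,48] → #
    (6,2)@(13, 5): e=[38,26,36] → #
    (7,2)@(15, 5): e=[42,34,24] → #
    (9,2)@(19, 5): e=[50,50,0] → ·  [on edge]
    (3,3)@(7, 7): e=[-6,38,68] → ·
    (4,3)@(9, 7): e=[-2,46,56] → ·
    (5,3)@(11, 7): e=[2,54,44] → #
    (8,5)@(17, 11): e=[-50,150,0] → ·  [on edge]
    (7,8)@(15, 17): e=[-150,250,0] → ·  [on edge]
  covered (12 px):
    · · · · · · · · · · ·
    · · · · · · · · # # ·
    · · · # # # # # # · ·
    · · · · · # # # # · ·
    · · · · · · · · · · ·
    · · · · · · · · · · ·
    · · · · · · · · · · ·
    · · · · · · · · · · ·
    · · · · · · · · · · ·
T1:
  2·area = 64  (B↔C swapped to make it positive)
  edge (8, 10)→(20, 8): d=(12,-2) top-left  bias=+0
  edge (20, 8)→(16, 14): d=(-4,6) right/bottom  bias=-1
  edge (16, 14)→(8, 10): d=(-8,-4) top-left  bias=+0
    (7,4)@(15, 9): e=[2,26,36] → #
    (8,4)@(17, 9): e=[6,14,44] → #
    (9,4)@(19, 9): e=[10,2,52] → #
    (10,4)@(21, 9): e=[14,-10,60] → ·
    (5,5)@(11, 11): e=[18,42,4] → #
    (6,5)@(13, 11): e=[22,30,12] → #
    (9,5)@(19, 11): e=[34,-6,36] → ·
    (5,6)@(11, 13): e=[42,34,-12] → ·
    (6,6)@(13, 13): e=[46,22,-4] → ·
    (7,6)@(15, 13): e=[50,10,4] → #
    (8,6)@(17, 13): e=[54,-2,12] → ·
    (7,7)@(15, 15): e=[74,2,-12] → ·
  covered (8 px):
    · · · · · · · · · · ·
    · · · · · · · · · · ·
    · · · · · · · · · · ·
    · · · · · · · · · · ·
    · · · · · · · # # # ·
    · · · · · # # # # · ·
    · · · · · · · # · · ·
    · · · · · · · · · · ·
    · · · · · · · · · · ·
T2:
  2·area = 160
  edge (9, 2)→(22, 8): d=(13,6) right/bottom  bias=-1
  edge (22, 8)→(4, 12): d=(-18,4) right/bottom  bias=-1
  edge (4, 12)→(9, 2): d=(5,-10) top-left  bias=+0
    (4,1)@(9, 3): e=[13,142,5] → #
    (5,1)@(11, 3): e=[1,134,25] → #
    (6,1)@(13, 3): e=[-11,126,45] → ·
    (4,2)@(9, 5): e=[39,106,15] → #
    (6,2)@(13, 5): e=[15,90,55] → #
    (7,2)@(15, 5): e=[3,82,75] → #
    (8,2)@(17, 5): e=[-9,74,95] → ·
    (3,3)@(7, 7): e=[77,78,5] → #
    (8,3)@(17, 7): e=[17,38,105] → #
    (9,3)@(19, 7): e=[5,30,125] → #
    (10,3)@(21, 7): e=[-7,22,145] → ·
    (3,4)@(7, 9): e=[103,42,15] → #
  covered (21 px):
    · · · · · · · · · · ·
    · · · · # # · · · · ·
    · · · · # # # # · · ·
    · · · # # # # # # # ·
    · · · # # # # # # · ·
    · · # # · · · · · · ·
    · · · · · · · · · · ·
    · · · · · · · · · · ·
    · · · · · · · · · · ·
T3:
  2·area = 207
  edge (7, 18)→(15, 1): d=(8,-17) top-left  bias=+0
  edge (15, 1)→(22, 12): d=(7,11) right/bottom  bias=-1
  edge (22, 12)→(7, 18): d=(-15,6) right/bottom  bias=-1
    (7,0)@(15, 1): e=[0,0,207] → ·  [on edge]
    (7,1)@(15, 3): e=[16,14,177] → #
    (8,1)@(17, 3): e=[50,-8,165] → ·
    (7,2)@(15, 5): e=[32,28,147] → #
    (8,2)@(17, 5): e=[66,6,135] → #
    (9,2)@(19, 5): e=[100,-16,123] → ·
    (6,3)@(13, 7): e=[14,64,129] → #
    (9,3)@(19, 7): e=[116,-2,93] → ·
    (6,4)@(13, 9): e=[30,78,99] → #
    (9,4)@(19, 9): e=[132,12,63] → #
    (10,4)@(21, 9): e=[166,-10,51] → ·
    (5,5)@(11, 11): e=[12,114,81] → #
  covered (25 px):
    · · · · · · · · · · ·
    · · · · · · · # · · ·
    · · · · · · · # # · ·
    · · · · · · # # # · ·
    · · · · · · # # # # ·
    · · · · · # # # # # #
    · · · · · # # # # # ·
    · · · · # # # · · · ·
    · · · · # · · · · · ·
T4:
  2·area = 48  (B↔C swapped to make it positive)
  edge (6, 16)→(2, 8): d=(-4,-8) top-left  bias=+0
  edge (2, 8)→(4, 0): d=(2,-8) top-left  bias=+0
  edge (4, 0)→(6, 16): d=(2,16) right/bottom  bias=-1
    (1,2)@(3, 5): e=[20,2,26] → #
    (2,2)@(5, 5): e=[36,18,-6] → ·
    (1,3)@(3, 7): e=[12,6,30] → #
    (2,3)@(5, 7): e=[28,22,-2] → ·
    (1,4)@(3, 9): e=[4,10,34] → #
    (2,4)@(5, 9): e=[20,26,2] → #
    (3,4)@(7, 9): e=[36,42,-30] → ·
    (1,5)@(3, 11): e=[-4,14,38] → ·
    (2,5)@(5, 11): e=[12,30,6] → #
    (3,5)@(7, 11): e=[28,46,-26] → ·
    (2,6)@(5, 13): e=[4,34,10] → #
    (3,6)@(7, 13): e=[20,50,-22] → ·
  covered (6 px):
    · · · · · · · · · · ·
    · · · · · · · · · · ·
    · # · · · · · · · · ·
    · # · · · · · · · · ·
    · # # · · · · · · · ·
    · · # · · · · · · · ·
    · · # · · · · · · · ·
    · · · · · · · · · · ·
    · · · · · · · · · · ·

Answer: [[7,4],[8,4],[9,4],[5,5],[6,5],[7,5],[8,5],[7,6]]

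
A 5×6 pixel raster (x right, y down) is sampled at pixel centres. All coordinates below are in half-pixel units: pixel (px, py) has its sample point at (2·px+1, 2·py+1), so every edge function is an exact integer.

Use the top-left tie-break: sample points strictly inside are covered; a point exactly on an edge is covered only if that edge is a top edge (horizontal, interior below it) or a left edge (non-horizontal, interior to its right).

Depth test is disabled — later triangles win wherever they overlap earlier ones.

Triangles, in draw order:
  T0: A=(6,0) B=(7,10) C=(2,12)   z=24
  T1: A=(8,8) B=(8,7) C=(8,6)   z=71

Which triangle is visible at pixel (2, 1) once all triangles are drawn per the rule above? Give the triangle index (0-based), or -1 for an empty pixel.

T0:
  2·area = 52
  edge (6, 0)→(7, 10): d=(1,10) right/bottom  bias=-1
  edge (7, 10)→(2, 12): d=(-5,2) right/bottom  bias=-1
  edge (2, 12)→(6, 0): d=(4,-12) top-left  bias=+0
    (2,1)@(5, 3): e=[13,39,0] → █  [on edge]
    (3,1)@(7, 3): e=[-7,35,24] → ·
    (2,2)@(5, 5): e=[15,29,8] → █
    (3,2)@(7, 5): e=[-5,25,32] → ·
    (2,3)@(5, 7): e=[17,19,16] → █
    (3,3)@(7, 7): e=[-3,15,40] → ·
    (1,4)@(3, 9): e=[39,13,0] → █  [on edge]
    (3,4)@(7, 9): e=[-1,5,48] → ·
    (1,5)@(3, 11): e=[41,3,8] → █
    (2,5)@(5, 11): e=[21,-1,32] → ·
  covered (6 px):
    · · · · ·
    · · █ · ·
    · · █ · ·
    · · █ · ·
    · █ █ · ·
    · █ · · ·
T1:
  degenerate (2·area = 0) — covers nothing

Z-buffer (winner per pixel, '.' = empty):
  . . . . .
  . . 0 . .
  . . 0 . .
  . . 0 . .
  . 0 0 . .
  . 0 . . .

Result: 0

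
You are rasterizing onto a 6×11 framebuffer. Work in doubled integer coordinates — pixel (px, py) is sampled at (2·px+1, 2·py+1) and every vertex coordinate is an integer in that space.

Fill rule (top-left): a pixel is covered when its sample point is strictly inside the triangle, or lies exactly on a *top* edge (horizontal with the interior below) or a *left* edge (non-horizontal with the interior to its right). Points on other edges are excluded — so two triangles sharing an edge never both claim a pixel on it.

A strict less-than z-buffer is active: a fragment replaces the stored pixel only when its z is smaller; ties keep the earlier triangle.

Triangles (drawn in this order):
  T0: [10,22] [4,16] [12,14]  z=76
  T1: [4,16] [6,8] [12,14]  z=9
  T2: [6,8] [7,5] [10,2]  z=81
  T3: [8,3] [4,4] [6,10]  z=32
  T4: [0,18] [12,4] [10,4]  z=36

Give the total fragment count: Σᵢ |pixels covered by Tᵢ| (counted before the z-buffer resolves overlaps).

T0:
  2·area = 60
  edge (10, 22)→(4, 16): d=(-6,-6) top-left  bias=+0
  edge (4, 16)→(12, 14): d=(8,-2) top-left  bias=+0
  edge (12, 14)→(10, 22): d=(-2,8) right/bottom  bias=-1
    (0,6)@(1, 13): e=[0,-30,90] → ·  [on edge]
    (1,7)@(3, 15): e=[0,-10,70] → ·  [on edge]
    (4,7)@(9, 15): e=[36,2,22] → #
    (5,7)@(11, 15): e=[48,6,6] → #
    (2,8)@(5, 17): e=[0,10,50] → #  [on edge]
    (3,8)@(7, 17): e=[12,14,34] → #
    (2,9)@(5, 19): e=[-12,26,46] → ·
    (3,9)@(7, 19): e=[0,30,30] → #  [on edge]
    (5,9)@(11, 19): e=[24,38,-2] → ·
    (3,10)@(7, 21): e=[-12,46,26] → ·
    (4,10)@(9, 21): e=[0,50,10] → #  [on edge]
    (5,10)@(11, 21): e=[12,54,-6] → ·
  covered (9 px):
    · · · · · ·
    · · · · · ·
    · · · · · ·
    · · · · · ·
    · · · · · ·
    · · · · · ·
    · · · · · ·
    · · · · # #
    · · # # # #
    · · · # # ·
    · · · · # ·
T1:
  2·area = 60
  edge (4, 16)→(6, 8): d=(2,-8) top-left  bias=+0
  edge (6, 8)→(12, 14): d=(6,6) right/bottom  bias=-1
  edge (12, 14)→(4, 16): d=(-8,2) right/bottom  bias=-1
    (0,1)@(1, 3): e=[-50,0,110] → ·  [on edge]
    (1,2)@(3, 5): e=[-30,0,90] → ·  [on edge]
    (2,3)@(5, 7): e=[-10,0,70] → ·  [on edge]
    (3,4)@(7, 9): e=[10,0,50] → ·  [on edge]
    (3,5)@(7, 11): e=[14,12,34] → #
    (4,5)@(9, 11): e=[30,0,30] → ·  [on edge]
    (2,6)@(5, 13): e=[2,36,22] → #
    (4,6)@(9, 13): e=[34,12,14] → #
    (5,6)@(11, 13): e=[50,0,10] → ·  [on edge]
    (2,7)@(5, 15): e=[6,48,6] → #
    (4,7)@(9, 15): e=[38,24,-2] → ·
    (2,8)@(5, 17): e=[10,60,-10] → ·
  covered (6 px):
    · · · · · ·
    · · · · · ·
    · · · · · ·
    · · · · · ·
    · · · · · ·
    · · · # · ·
    · · # # # ·
    · · # # · ·
    · · · · · ·
    · · · · · ·
    · · · · · ·
T2:
  2·area = 6
  edge (6, 8)→(7, 5): d=(1,-3) top-left  bias=+0
  edge (7, 5)→(10, 2): d=(3,-3) top-left  bias=+0
  edge (10, 2)→(6, 8): d=(-4,6) right/bottom  bias=-1
    (5,0)@(11, 1): e=[8,0,-2] → ·  [on edge]
    (4,1)@(9, 3): e=[4,0,2] → #  [on edge]
    (5,1)@(11, 3): e=[10,6,-10] → ·
    (3,2)@(7, 5): e=[0,0,6] → #  [on edge]
    (4,2)@(9, 5): e=[6,6,-6] → ·
    (2,3)@(5, 7): e=[-4,0,10] → ·  [on edge]
    (3,3)@(7, 7): e=[2,6,-2] → ·
    (1,4)@(3, 9): e=[-8,0,14] → ·  [on edge]
    (0,5)@(1, 11): e=[-12,0,18] → ·  [on edge]
    (2,5)@(5, 11): e=[0,12,-6] → ·  [on edge]
    (1,8)@(3, 17): e=[0,24,-18] → ·  [on edge]
  covered (2 px):
    · · · · · ·
    · · · · # ·
    · · · # · ·
    · · · · · ·
    · · · · · ·
    · · · · · ·
    · · · · · ·
    · · · · · ·
    · · · · · ·
    · · · · · ·
    · · · · · ·
T3:
  2·area = 26  (B↔C swapped to make it positive)
  edge (8, 3)→(6, 10): d=(-2,7) right/bottom  bias=-1
  edge (6, 10)→(4, 4): d=(-2,-6) top-left  bias=+0
  edge (4, 4)→(8, 3): d=(4,-1) top-left  bias=+0
    (1,0)@(3, 1): e=[39,0,-13] → ·  [on edge]
    (2,2)@(5, 5): e=[17,4,5] → #
    (3,2)@(7, 5): e=[3,16,7] → #
    (4,2)@(9, 5): e=[-11,28,9] → ·
    (2,3)@(5, 7): e=[13,0,13] → #  [on edge]
    (3,3)@(7, 7): e=[-1,12,15] → ·
    (2,4)@(5, 9): e=[9,-4,21] → ·
    (3,6)@(7, 13): e=[-13,0,39] → ·  [on edge]
    (4,9)@(9, 19): e=[-39,0,65] → ·  [on edge]
  covered (3 px):
    · · · · · ·
    · · · · · ·
    · · # # · ·
    · · # · · ·
    · · · · · ·
    · · · · · ·
    · · · · · ·
    · · · · · ·
    · · · · · ·
    · · · · · ·
    · · · · · ·
T4:
  2·area = 28  (B↔C swapped to make it positive)
  edge (0, 18)→(10, 4): d=(10,-14) top-left  bias=+0
  edge (10, 4)→(12, 4): d=(2,0) top-left  bias=+0
  edge (12, 4)→(0, 18): d=(-12,14) right/bottom  bias=-1
    (5,2)@(11, 5): e=[24,2,2] → #
    (4,3)@(9, 7): e=[16,6,6] → #
    (5,3)@(11, 7): e=[44,6,-22] → ·
    (3,4)@(7, 9): e=[8,10,10] → #
    (4,4)@(9, 9): e=[36,10,-18] → ·
    (2,5)@(5, 11): e=[0,14,14] → #  [on edge]
    (3,5)@(7, 11): e=[28,14,-14] → ·
    (2,6)@(5, 13): e=[20,18,-10] → ·
  covered (4 px):
    · · · · · ·
    · · · · · ·
    · · · · · #
    · · · · # ·
    · · · # · ·
    · · # · · ·
    · · · · · ·
    · · · · · ·
    · · · · · ·
    · · · · · ·
    · · · · · ·

Answer: 24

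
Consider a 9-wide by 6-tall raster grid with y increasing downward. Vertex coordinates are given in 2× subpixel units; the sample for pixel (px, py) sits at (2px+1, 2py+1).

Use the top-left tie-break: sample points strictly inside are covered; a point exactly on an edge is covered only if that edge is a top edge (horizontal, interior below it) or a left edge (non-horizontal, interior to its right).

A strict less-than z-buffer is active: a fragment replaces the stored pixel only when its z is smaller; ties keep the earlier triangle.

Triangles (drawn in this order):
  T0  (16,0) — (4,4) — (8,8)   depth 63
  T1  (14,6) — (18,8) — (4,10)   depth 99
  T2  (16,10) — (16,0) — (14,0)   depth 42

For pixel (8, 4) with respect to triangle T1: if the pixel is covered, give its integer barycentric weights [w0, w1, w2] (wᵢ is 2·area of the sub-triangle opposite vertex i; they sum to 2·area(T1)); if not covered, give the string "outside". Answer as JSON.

T0:
  2·area = 64  (B↔C swapped to make it positive)
  edge (16, 0)→(8, 8): d=(-8,8) right/bottom  bias=-1
  edge (8, 8)→(4, 4): d=(-4,-4) top-left  bias=+0
  edge (4, 4)→(16, 0): d=(12,-4) top-left  bias=+0
    (0,0)@(1, 1): e=[112,0,-48] → .  [on edge]
    (6,0)@(13, 1): e=[16,48,0] → X  [on edge]
    (7,0)@(15, 1): e=[0,56,8] → .  [on edge]
    (1,1)@(3, 3): e=[80,0,-16] → .  [on edge]
    (3,1)@(7, 3): e=[48,16,0] → X  [on edge]
    (4,1)@(9, 3): e=[32,24,8] → X
    (5,1)@(11, 3): e=[16,32,16] → X
    (6,1)@(13, 3): e=[0,40,24] → .  [on edge]
    (0,2)@(1, 5): e=[80,-16,0] → .  [on edge]
    (2,2)@(5, 5): e=[48,0,16] → X  [on edge]
    (5,2)@(11, 5): e=[0,24,40] → .  [on edge]
    (2,3)@(5, 7): e=[32,-8,40] → .
    (3,3)@(7, 7): e=[16,0,48] → X  [on edge]
    (4,3)@(9, 7): e=[0,8,56] → .  [on edge]
    (3,4)@(7, 9): e=[0,-8,72] → .  [on edge]
    (4,4)@(9, 9): e=[-16,0,80] → .  [on edge]
    (2,5)@(5, 11): e=[0,-24,88] → .  [on edge]
    (5,5)@(11, 11): e=[-48,0,112] → .  [on edge]
  covered (8 px):
    . . . . . . X . .
    . . . X X X . . .
    . . X X X . . . .
    . . . X . . . . .
    . . . . . . . . .
    . . . . . . . . .
T1:
  2·area = 36
  edge (14, 6)→(18, 8): d=(4,2) right/bottom  bias=-1
  edge (18, 8)→(4, 10): d=(-14,2) right/bottom  bias=-1
  edge (4, 10)→(14, 6): d=(10,-4) top-left  bias=+0
    (6,3)@(13, 7): e=[6,24,6] → X
    (7,3)@(15, 7): e=[2,20,14] → X
    (8,3)@(17, 7): e=[-2,16,22] → .
    (3,4)@(7, 9): e=[26,8,2] → X
    (4,4)@(9, 9): e=[22,4,10] → X
    (5,4)@(11, 9): e=[18,0,18] → .  [on edge]
    (6,4)@(13, 9): e=[14,-4,26] → .
    (7,4)@(15, 9): e=[10,-8,34] → .
    (3,5)@(7, 11): e=[34,-20,22] → .
    (4,5)@(9, 11): e=[30,-24,30] → .
  covered (4 px):
    . . . . . . . . .
    . . . . . . . . .
    . . . . . . . . .
    . . . . . . X X .
    . . . X X . . . .
    . . . . . . . . .
T2:
  2·area = 20  (B↔C swapped to make it positive)
  edge (16, 10)→(14, 0): d=(-2,-10) top-left  bias=+0
  edge (14, 0)→(16, 0): d=(2,0) top-left  bias=+0
  edge (16, 0)→(16, 10): d=(0,10) right/bottom  bias=-1
    (7,0)@(15, 1): e=[8,2,10] → X
    (8,0)@(17, 1): e=[28,2,-10] → .
    (7,1)@(15, 3): e=[4,6,10] → X
    (8,1)@(17, 3): e=[24,6,-10] → .
    (7,2)@(15, 5): e=[0,10,10] → X  [on edge]
    (8,2)@(17, 5): e=[20,10,-10] → .
    (7,3)@(15, 7): e=[-4,14,10] → .
  covered (3 px):
    . . . . . . . X .
    . . . . . . . X .
    . . . . . . . X .
    . . . . . . . . .
    . . . . . . . . .
    . . . . . . . . .

Final: "outside"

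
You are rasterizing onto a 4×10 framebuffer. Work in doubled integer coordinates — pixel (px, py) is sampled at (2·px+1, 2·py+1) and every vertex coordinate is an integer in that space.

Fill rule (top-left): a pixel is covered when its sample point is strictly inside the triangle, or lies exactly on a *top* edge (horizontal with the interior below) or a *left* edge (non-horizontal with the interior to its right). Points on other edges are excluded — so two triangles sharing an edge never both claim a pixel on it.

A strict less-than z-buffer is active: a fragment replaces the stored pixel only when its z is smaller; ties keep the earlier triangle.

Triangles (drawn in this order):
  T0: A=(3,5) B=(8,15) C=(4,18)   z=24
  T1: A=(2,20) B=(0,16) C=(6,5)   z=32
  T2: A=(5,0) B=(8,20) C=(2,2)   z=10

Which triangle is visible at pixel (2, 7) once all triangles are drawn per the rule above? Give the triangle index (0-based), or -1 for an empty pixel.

T0:
  2·area = 55
  edge (3, 5)→(8, 15): d=(5,10) right/bottom  bias=-1
  edge (8, 15)→(4, 18): d=(-4,3) right/bottom  bias=-1
  edge (4, 18)→(3, 5): d=(-1,-13) top-left  bias=+0
    (0,0)@(1, 1): e=[0,77,-22] → .  [on edge]
    (1,2)@(3, 5): e=[0,55,0] → .  [on edge]
    (2,4)@(5, 9): e=[0,33,22] → .  [on edge]
    (2,5)@(5, 11): e=[10,25,20] → X
    (3,5)@(7, 11): e=[-10,19,46] → .
    (2,6)@(5, 13): e=[20,17,18] → X
    (3,6)@(7, 13): e=[0,11,44] → .  [on edge]
    (2,7)@(5, 15): e=[30,9,16] → X
    (3,7)@(7, 15): e=[10,3,42] → X
    (2,8)@(5, 17): e=[40,1,14] → X
    (3,8)@(7, 17): e=[20,-5,40] → .
    (2,9)@(5, 19): e=[50,-7,12] → .
  covered (5 px):
    . . . .
    . . . .
    . . . .
    . . . .
    . . . .
    . . X .
    . . X .
    . . X X
    . . X .
    . . . .
T1:
  2·area = 46
  edge (2, 20)→(0, 16): d=(-2,-4) top-left  bias=+0
  edge (0, 16)→(6, 5): d=(6,-11) top-left  bias=+0
  edge (6, 5)→(2, 20): d=(-4,15) right/bottom  bias=-1
    (2,3)@(5, 7): e=[38,1,7] → X
    (3,3)@(7, 7): e=[46,23,-23] → .
    (2,4)@(5, 9): e=[34,13,-1] → .
    (1,5)@(3, 11): e=[22,3,21] → X
    (2,5)@(5, 11): e=[30,25,-9] → .
    (1,6)@(3, 13): e=[18,15,13] → X
    (2,6)@(5, 13): e=[26,37,-17] → .
    (0,7)@(1, 15): e=[6,5,35] → X
    (2,7)@(5, 15): e=[22,49,-25] → .
    (0,8)@(1, 17): e=[2,17,27] → X
    (1,8)@(3, 17): e=[10,39,-3] → .
    (0,9)@(1, 19): e=[-2,29,19] → .
  covered (6 px):
    . . . .
    . . . .
    . . . .
    . . X .
    . . . .
    . X . .
    . X . .
    X X . .
    X . . .
    . . . .
T2:
  2·area = 66
  edge (5, 0)→(8, 20): d=(3,20) right/bottom  bias=-1
  edge (8, 20)→(2, 2): d=(-6,-18) top-left  bias=+0
  edge (2, 2)→(5, 0): d=(3,-2) top-left  bias=+0
    (2,0)@(5, 1): e=[3,60,3] → X
    (3,0)@(7, 1): e=[-37,96,7] → .
    (1,1)@(3, 3): e=[49,12,5] → X
    (3,1)@(7, 3): e=[-31,84,13] → .
    (1,2)@(3, 5): e=[55,0,11] → X  [on edge]
    (3,2)@(7, 5): e=[-25,72,19] → .
    (1,3)@(3, 7): e=[61,-12,17] → .
    (2,3)@(5, 7): e=[21,24,21] → X
    (3,3)@(7, 7): e=[-19,60,25] → .
    (2,4)@(5, 9): e=[27,12,27] → X
    (3,4)@(7, 9): e=[-13,48,31] → .
    (2,5)@(5, 11): e=[33,0,33] → X  [on edge]
    (3,8)@(7, 17): e=[11,0,55] → X  [on edge]
  covered (10 px):
    . . X .
    . X X .
    . X X .
    . . X .
    . . X .
    . . X .
    . . . .
    . . . X
    . . . X
    . . . .

Z-buffer (winner per pixel, '.' = empty):
  . . 2 .
  . 2 2 .
  . 2 2 .
  . . 2 .
  . . 2 .
  . 1 2 .
  . 1 0 .
  1 1 0 2
  1 . 0 2
  . . . .

Answer: 0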